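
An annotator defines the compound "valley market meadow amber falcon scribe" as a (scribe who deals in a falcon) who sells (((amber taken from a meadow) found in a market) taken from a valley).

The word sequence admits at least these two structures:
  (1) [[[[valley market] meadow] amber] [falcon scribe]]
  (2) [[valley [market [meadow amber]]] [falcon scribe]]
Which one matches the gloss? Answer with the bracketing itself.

The paraphrase's head is the "scribe" part ("falcon scribe"); its modifier is "valley market meadow amber".
That top-level split, carried through the inner groups, gives [[valley [market [meadow amber]]] [falcon scribe]].

[[valley [market [meadow amber]]] [falcon scribe]]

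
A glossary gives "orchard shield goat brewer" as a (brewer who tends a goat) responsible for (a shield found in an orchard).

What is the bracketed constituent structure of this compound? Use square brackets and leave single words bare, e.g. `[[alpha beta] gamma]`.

At the top level: head "brewer" (specifically "goat brewer"); modifier "orchard shield".
Inside "orchard shield": head "shield", modifier "orchard".
Inside "goat brewer": head "brewer", modifier "goat".
Putting it together: [[orchard shield] [goat brewer]].

[[orchard shield] [goat brewer]]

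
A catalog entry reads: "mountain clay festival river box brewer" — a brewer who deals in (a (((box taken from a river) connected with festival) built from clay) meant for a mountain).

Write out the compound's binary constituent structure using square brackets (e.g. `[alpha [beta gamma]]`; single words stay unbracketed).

[[mountain [clay [festival [river box]]]] brewer]

Overall it is a kind of brewer; the modifier is "mountain clay festival river box".
Within "mountain clay festival river box", the head is "box" (specifically "clay festival river box") and the modifier is "mountain".
Within "clay festival river box", the head is "box" (specifically "festival river box") and the modifier is "clay".
Within "festival river box", the head is "box" (specifically "river box") and the modifier is "festival".
Within "river box", the head is "box" and the modifier is "river".
So the structure is [[mountain [clay [festival [river box]]]] brewer].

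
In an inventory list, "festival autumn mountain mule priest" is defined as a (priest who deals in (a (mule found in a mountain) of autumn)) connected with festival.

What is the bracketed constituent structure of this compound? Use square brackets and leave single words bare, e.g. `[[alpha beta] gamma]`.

[festival [[autumn [mountain mule]] priest]]

At the top level: head "priest" (specifically "autumn mountain mule priest"); modifier "festival".
Inside "autumn mountain mule priest": head "priest", modifier "autumn mountain mule".
Inside "autumn mountain mule": head "mule" (specifically "mountain mule"), modifier "autumn".
Inside "mountain mule": head "mule", modifier "mountain".
Putting it together: [festival [[autumn [mountain mule]] priest]].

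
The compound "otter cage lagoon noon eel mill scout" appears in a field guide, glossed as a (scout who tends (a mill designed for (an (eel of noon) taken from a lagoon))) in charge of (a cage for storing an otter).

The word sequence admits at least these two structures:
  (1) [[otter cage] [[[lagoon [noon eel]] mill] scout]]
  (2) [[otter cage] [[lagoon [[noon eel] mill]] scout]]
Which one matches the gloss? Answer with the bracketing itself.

The paraphrase's head is the "scout" part ("lagoon noon eel mill scout"); its modifier is "otter cage".
That top-level split, carried through the inner groups, gives [[otter cage] [[[lagoon [noon eel]] mill] scout]].

[[otter cage] [[[lagoon [noon eel]] mill] scout]]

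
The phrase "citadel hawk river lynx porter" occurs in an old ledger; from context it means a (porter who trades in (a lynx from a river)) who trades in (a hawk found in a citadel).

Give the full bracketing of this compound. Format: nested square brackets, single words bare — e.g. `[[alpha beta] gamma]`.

Whole compound: head "porter" (specifically "river lynx porter"), modifier "citadel hawk".
Within "citadel hawk", the head is "hawk" and the modifier is "citadel".
Within "river lynx porter", the head is "porter" and the modifier is "river lynx".
Within "river lynx", the head is "lynx" and the modifier is "river".
Putting it together: [[citadel hawk] [[river lynx] porter]].

[[citadel hawk] [[river lynx] porter]]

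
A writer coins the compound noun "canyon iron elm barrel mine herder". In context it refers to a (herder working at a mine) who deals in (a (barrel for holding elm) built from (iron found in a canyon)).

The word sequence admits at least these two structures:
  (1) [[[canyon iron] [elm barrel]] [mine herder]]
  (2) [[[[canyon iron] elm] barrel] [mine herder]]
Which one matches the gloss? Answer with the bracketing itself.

[[[canyon iron] [elm barrel]] [mine herder]]

The paraphrase's head is the "herder" part ("mine herder"); its modifier is "canyon iron elm barrel".
That top-level split, carried through the inner groups, gives [[[canyon iron] [elm barrel]] [mine herder]].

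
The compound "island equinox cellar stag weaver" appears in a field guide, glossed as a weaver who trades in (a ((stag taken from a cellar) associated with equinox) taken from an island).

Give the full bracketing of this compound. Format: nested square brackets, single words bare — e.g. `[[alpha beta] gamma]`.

[[island [equinox [cellar stag]]] weaver]

The outermost head in the paraphrase is "weaver", modified by "island equinox cellar stag".
Within "island equinox cellar stag", the head is "stag" (specifically "equinox cellar stag") and the modifier is "island".
Within "equinox cellar stag", the head is "stag" (specifically "cellar stag") and the modifier is "equinox".
Within "cellar stag", the head is "stag" and the modifier is "cellar".
So the structure is [[island [equinox [cellar stag]]] weaver].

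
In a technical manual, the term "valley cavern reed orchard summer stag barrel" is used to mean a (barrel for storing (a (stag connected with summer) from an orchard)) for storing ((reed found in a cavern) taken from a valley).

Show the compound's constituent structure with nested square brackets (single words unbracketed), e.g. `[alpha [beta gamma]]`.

[[valley [cavern reed]] [[orchard [summer stag]] barrel]]

Overall it is a kind of barrel (specifically "orchard summer stag barrel"); the modifier is "valley cavern reed".
Within "valley cavern reed", the head is "reed" (specifically "cavern reed") and the modifier is "valley".
Within "cavern reed", the head is "reed" and the modifier is "cavern".
Within "orchard summer stag barrel", the head is "barrel" and the modifier is "orchard summer stag".
Within "orchard summer stag", the head is "stag" (specifically "summer stag") and the modifier is "orchard".
Within "summer stag", the head is "stag" and the modifier is "summer".
Assembled: [[valley [cavern reed]] [[orchard [summer stag]] barrel]].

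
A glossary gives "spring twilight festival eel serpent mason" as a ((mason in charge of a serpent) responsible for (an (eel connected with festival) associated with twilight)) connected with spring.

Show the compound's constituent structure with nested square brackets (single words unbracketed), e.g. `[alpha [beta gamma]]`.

Whole compound: head "mason" (specifically "twilight festival eel serpent mason"), modifier "spring".
"twilight festival eel serpent mason" → head "mason" (specifically "serpent mason"), modifier "twilight festival eel".
"twilight festival eel" → head "eel" (specifically "festival eel"), modifier "twilight".
"festival eel" → head "eel", modifier "festival".
"serpent mason" → head "mason", modifier "serpent".
So the structure is [spring [[twilight [festival eel]] [serpent mason]]].

[spring [[twilight [festival eel]] [serpent mason]]]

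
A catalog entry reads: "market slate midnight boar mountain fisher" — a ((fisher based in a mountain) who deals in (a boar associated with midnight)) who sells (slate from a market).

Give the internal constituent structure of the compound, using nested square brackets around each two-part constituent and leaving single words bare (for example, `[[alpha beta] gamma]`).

[[market slate] [[midnight boar] [mountain fisher]]]

Whole compound: head "fisher" (specifically "midnight boar mountain fisher"), modifier "market slate".
Inside "market slate": head "slate", modifier "market".
Inside "midnight boar mountain fisher": head "fisher" (specifically "mountain fisher"), modifier "midnight boar".
Inside "midnight boar": head "boar", modifier "midnight".
Inside "mountain fisher": head "fisher", modifier "mountain".
Putting it together: [[market slate] [[midnight boar] [mountain fisher]]].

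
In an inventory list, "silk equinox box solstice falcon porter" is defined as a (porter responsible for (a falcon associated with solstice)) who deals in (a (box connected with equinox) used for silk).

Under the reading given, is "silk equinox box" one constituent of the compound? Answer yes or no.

The paraphrase groups the words so that "silk equinox box" is one unit: it corresponds to a single parenthesized sub-phrase.
The full structure is [[silk [equinox box]] [[solstice falcon] porter]], in which [silk equinox box] is a constituent.

yes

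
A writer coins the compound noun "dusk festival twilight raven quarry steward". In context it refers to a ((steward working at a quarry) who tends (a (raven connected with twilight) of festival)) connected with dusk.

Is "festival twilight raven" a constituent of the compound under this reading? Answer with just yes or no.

yes

The paraphrase groups the words so that "festival twilight raven" is one unit: it corresponds to a single parenthesized sub-phrase.
The full structure is [dusk [[festival [twilight raven]] [quarry steward]]], in which [festival twilight raven] is a constituent.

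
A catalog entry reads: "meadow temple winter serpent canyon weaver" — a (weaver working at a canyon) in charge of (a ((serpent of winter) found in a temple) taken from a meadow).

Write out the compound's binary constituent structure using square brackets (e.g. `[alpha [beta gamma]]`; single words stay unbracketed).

[[meadow [temple [winter serpent]]] [canyon weaver]]

At the top level: head "weaver" (specifically "canyon weaver"); modifier "meadow temple winter serpent".
Inside "meadow temple winter serpent": head "serpent" (specifically "temple winter serpent"), modifier "meadow".
Inside "temple winter serpent": head "serpent" (specifically "winter serpent"), modifier "temple".
Inside "winter serpent": head "serpent", modifier "winter".
Inside "canyon weaver": head "weaver", modifier "canyon".
Putting it together: [[meadow [temple [winter serpent]]] [canyon weaver]].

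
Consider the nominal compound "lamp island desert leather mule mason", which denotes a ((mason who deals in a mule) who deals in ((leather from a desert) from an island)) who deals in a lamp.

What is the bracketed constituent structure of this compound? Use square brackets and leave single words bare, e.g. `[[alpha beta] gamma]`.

Overall it is a kind of mason (specifically "island desert leather mule mason"); the modifier is "lamp".
"island desert leather mule mason" → head "mason" (specifically "mule mason"), modifier "island desert leather".
"island desert leather" → head "leather" (specifically "desert leather"), modifier "island".
"desert leather" → head "leather", modifier "desert".
"mule mason" → head "mason", modifier "mule".
Assembled: [lamp [[island [desert leather]] [mule mason]]].

[lamp [[island [desert leather]] [mule mason]]]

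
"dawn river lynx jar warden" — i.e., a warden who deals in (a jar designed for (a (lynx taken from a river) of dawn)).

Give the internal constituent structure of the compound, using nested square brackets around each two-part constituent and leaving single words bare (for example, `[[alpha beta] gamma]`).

[[[dawn [river lynx]] jar] warden]

At the top level: head "warden"; modifier "dawn river lynx jar".
"dawn river lynx jar" → head "jar", modifier "dawn river lynx".
"dawn river lynx" → head "lynx" (specifically "river lynx"), modifier "dawn".
"river lynx" → head "lynx", modifier "river".
Assembled: [[[dawn [river lynx]] jar] warden].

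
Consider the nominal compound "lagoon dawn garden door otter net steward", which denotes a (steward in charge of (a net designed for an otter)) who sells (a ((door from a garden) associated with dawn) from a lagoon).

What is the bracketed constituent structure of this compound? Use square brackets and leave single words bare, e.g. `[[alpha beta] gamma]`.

[[lagoon [dawn [garden door]]] [[otter net] steward]]

At the top level: head "steward" (specifically "otter net steward"); modifier "lagoon dawn garden door".
Inside "lagoon dawn garden door": head "door" (specifically "dawn garden door"), modifier "lagoon".
Inside "dawn garden door": head "door" (specifically "garden door"), modifier "dawn".
Inside "garden door": head "door", modifier "garden".
Inside "otter net steward": head "steward", modifier "otter net".
Inside "otter net": head "net", modifier "otter".
So the structure is [[lagoon [dawn [garden door]]] [[otter net] steward]].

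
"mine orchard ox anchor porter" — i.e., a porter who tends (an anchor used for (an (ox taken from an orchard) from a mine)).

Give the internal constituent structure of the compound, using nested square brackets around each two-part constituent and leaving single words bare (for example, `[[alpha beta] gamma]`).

Overall it is a kind of porter; the modifier is "mine orchard ox anchor".
Inside "mine orchard ox anchor": head "anchor", modifier "mine orchard ox".
Inside "mine orchard ox": head "ox" (specifically "orchard ox"), modifier "mine".
Inside "orchard ox": head "ox", modifier "orchard".
So the structure is [[[mine [orchard ox]] anchor] porter].

[[[mine [orchard ox]] anchor] porter]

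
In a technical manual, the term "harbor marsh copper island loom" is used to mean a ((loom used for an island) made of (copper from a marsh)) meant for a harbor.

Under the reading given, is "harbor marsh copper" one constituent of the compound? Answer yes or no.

The top-level split is [harbor] [marsh copper island loom]; the full structure is [harbor [[marsh copper] [island loom]]].
"harbor marsh copper" straddles a constituent boundary, so it is not a single unit.

no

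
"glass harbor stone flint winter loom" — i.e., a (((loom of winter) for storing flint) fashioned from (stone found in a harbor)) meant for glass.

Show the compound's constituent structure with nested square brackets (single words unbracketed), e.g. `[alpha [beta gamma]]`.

Whole compound: head "loom" (specifically "harbor stone flint winter loom"), modifier "glass".
Inside "harbor stone flint winter loom": head "loom" (specifically "flint winter loom"), modifier "harbor stone".
Inside "harbor stone": head "stone", modifier "harbor".
Inside "flint winter loom": head "loom" (specifically "winter loom"), modifier "flint".
Inside "winter loom": head "loom", modifier "winter".
Putting it together: [glass [[harbor stone] [flint [winter loom]]]].

[glass [[harbor stone] [flint [winter loom]]]]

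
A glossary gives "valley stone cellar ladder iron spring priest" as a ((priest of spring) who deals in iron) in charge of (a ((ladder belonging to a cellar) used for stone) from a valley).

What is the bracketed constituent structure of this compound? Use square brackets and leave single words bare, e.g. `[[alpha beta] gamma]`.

The outermost head in the paraphrase is "priest" (specifically "iron spring priest"), modified by "valley stone cellar ladder".
Inside "valley stone cellar ladder": head "ladder" (specifically "stone cellar ladder"), modifier "valley".
Inside "stone cellar ladder": head "ladder" (specifically "cellar ladder"), modifier "stone".
Inside "cellar ladder": head "ladder", modifier "cellar".
Inside "iron spring priest": head "priest" (specifically "spring priest"), modifier "iron".
Inside "spring priest": head "priest", modifier "spring".
So the structure is [[valley [stone [cellar ladder]]] [iron [spring priest]]].

[[valley [stone [cellar ladder]]] [iron [spring priest]]]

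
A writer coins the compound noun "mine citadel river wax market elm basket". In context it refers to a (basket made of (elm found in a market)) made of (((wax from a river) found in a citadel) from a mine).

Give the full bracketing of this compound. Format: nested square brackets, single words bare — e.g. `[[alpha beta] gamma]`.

Overall it is a kind of basket (specifically "market elm basket"); the modifier is "mine citadel river wax".
Inside "mine citadel river wax": head "wax" (specifically "citadel river wax"), modifier "mine".
Inside "citadel river wax": head "wax" (specifically "river wax"), modifier "citadel".
Inside "river wax": head "wax", modifier "river".
Inside "market elm basket": head "basket", modifier "market elm".
Inside "market elm": head "elm", modifier "market".
Assembled: [[mine [citadel [river wax]]] [[market elm] basket]].

[[mine [citadel [river wax]]] [[market elm] basket]]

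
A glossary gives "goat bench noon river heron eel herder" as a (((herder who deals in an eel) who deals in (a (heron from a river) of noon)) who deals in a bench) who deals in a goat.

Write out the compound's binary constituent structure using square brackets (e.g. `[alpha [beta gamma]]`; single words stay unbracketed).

Overall it is a kind of herder (specifically "bench noon river heron eel herder"); the modifier is "goat".
Within "bench noon river heron eel herder", the head is "herder" (specifically "noon river heron eel herder") and the modifier is "bench".
Within "noon river heron eel herder", the head is "herder" (specifically "eel herder") and the modifier is "noon river heron".
Within "noon river heron", the head is "heron" (specifically "river heron") and the modifier is "noon".
Within "river heron", the head is "heron" and the modifier is "river".
Within "eel herder", the head is "herder" and the modifier is "eel".
Assembled: [goat [bench [[noon [river heron]] [eel herder]]]].

[goat [bench [[noon [river heron]] [eel herder]]]]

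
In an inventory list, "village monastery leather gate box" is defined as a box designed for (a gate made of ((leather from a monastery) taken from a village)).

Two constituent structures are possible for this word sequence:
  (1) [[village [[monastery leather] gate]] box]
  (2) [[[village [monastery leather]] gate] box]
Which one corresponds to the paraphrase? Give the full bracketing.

The paraphrase's head is the "box" part ("box"); its modifier is "village monastery leather gate".
That top-level split, carried through the inner groups, gives [[[village [monastery leather]] gate] box].

[[[village [monastery leather]] gate] box]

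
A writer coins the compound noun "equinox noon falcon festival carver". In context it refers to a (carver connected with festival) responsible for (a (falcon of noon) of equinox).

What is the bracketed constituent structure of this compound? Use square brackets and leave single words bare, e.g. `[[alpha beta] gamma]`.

At the top level: head "carver" (specifically "festival carver"); modifier "equinox noon falcon".
"equinox noon falcon" → head "falcon" (specifically "noon falcon"), modifier "equinox".
"noon falcon" → head "falcon", modifier "noon".
"festival carver" → head "carver", modifier "festival".
Putting it together: [[equinox [noon falcon]] [festival carver]].

[[equinox [noon falcon]] [festival carver]]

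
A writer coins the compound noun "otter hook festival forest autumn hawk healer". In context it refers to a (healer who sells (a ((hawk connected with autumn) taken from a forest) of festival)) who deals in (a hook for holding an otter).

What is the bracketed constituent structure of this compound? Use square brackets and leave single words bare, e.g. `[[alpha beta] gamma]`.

At the top level: head "healer" (specifically "festival forest autumn hawk healer"); modifier "otter hook".
"otter hook" → head "hook", modifier "otter".
"festival forest autumn hawk healer" → head "healer", modifier "festival forest autumn hawk".
"festival forest autumn hawk" → head "hawk" (specifically "forest autumn hawk"), modifier "festival".
"forest autumn hawk" → head "hawk" (specifically "autumn hawk"), modifier "forest".
"autumn hawk" → head "hawk", modifier "autumn".
So the structure is [[otter hook] [[festival [forest [autumn hawk]]] healer]].

[[otter hook] [[festival [forest [autumn hawk]]] healer]]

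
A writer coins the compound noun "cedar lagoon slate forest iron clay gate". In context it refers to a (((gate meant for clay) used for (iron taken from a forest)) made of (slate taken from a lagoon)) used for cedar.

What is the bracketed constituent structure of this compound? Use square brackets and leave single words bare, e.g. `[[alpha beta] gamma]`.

The outermost head in the paraphrase is "gate" (specifically "lagoon slate forest iron clay gate"), modified by "cedar".
"lagoon slate forest iron clay gate" → head "gate" (specifically "forest iron clay gate"), modifier "lagoon slate".
"lagoon slate" → head "slate", modifier "lagoon".
"forest iron clay gate" → head "gate" (specifically "clay gate"), modifier "forest iron".
"forest iron" → head "iron", modifier "forest".
"clay gate" → head "gate", modifier "clay".
So the structure is [cedar [[lagoon slate] [[forest iron] [clay gate]]]].

[cedar [[lagoon slate] [[forest iron] [clay gate]]]]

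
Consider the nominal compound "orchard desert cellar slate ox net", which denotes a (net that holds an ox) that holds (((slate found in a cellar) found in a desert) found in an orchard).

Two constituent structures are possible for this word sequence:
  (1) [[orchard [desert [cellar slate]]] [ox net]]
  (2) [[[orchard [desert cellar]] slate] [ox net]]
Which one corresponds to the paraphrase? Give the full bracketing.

[[orchard [desert [cellar slate]]] [ox net]]

The paraphrase's head is the "net" part ("ox net"); its modifier is "orchard desert cellar slate".
That top-level split, carried through the inner groups, gives [[orchard [desert [cellar slate]]] [ox net]].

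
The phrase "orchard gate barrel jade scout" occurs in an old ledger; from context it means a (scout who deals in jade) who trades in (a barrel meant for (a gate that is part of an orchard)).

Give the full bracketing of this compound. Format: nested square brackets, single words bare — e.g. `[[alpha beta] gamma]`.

The outermost head in the paraphrase is "scout" (specifically "jade scout"), modified by "orchard gate barrel".
Inside "orchard gate barrel": head "barrel", modifier "orchard gate".
Inside "orchard gate": head "gate", modifier "orchard".
Inside "jade scout": head "scout", modifier "jade".
So the structure is [[[orchard gate] barrel] [jade scout]].

[[[orchard gate] barrel] [jade scout]]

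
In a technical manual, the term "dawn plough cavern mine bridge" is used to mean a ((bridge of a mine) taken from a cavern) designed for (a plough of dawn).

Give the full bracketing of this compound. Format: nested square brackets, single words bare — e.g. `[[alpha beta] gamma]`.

At the top level: head "bridge" (specifically "cavern mine bridge"); modifier "dawn plough".
Within "dawn plough", the head is "plough" and the modifier is "dawn".
Within "cavern mine bridge", the head is "bridge" (specifically "mine bridge") and the modifier is "cavern".
Within "mine bridge", the head is "bridge" and the modifier is "mine".
So the structure is [[dawn plough] [cavern [mine bridge]]].

[[dawn plough] [cavern [mine bridge]]]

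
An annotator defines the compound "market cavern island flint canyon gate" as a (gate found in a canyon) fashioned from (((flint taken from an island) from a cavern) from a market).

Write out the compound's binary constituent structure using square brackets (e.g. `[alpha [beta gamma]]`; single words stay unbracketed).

At the top level: head "gate" (specifically "canyon gate"); modifier "market cavern island flint".
"market cavern island flint" → head "flint" (specifically "cavern island flint"), modifier "market".
"cavern island flint" → head "flint" (specifically "island flint"), modifier "cavern".
"island flint" → head "flint", modifier "island".
"canyon gate" → head "gate", modifier "canyon".
Putting it together: [[market [cavern [island flint]]] [canyon gate]].

[[market [cavern [island flint]]] [canyon gate]]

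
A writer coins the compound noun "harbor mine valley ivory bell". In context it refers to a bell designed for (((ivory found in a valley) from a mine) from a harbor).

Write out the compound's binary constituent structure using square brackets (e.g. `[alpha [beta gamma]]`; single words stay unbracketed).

At the top level: head "bell"; modifier "harbor mine valley ivory".
Inside "harbor mine valley ivory": head "ivory" (specifically "mine valley ivory"), modifier "harbor".
Inside "mine valley ivory": head "ivory" (specifically "valley ivory"), modifier "mine".
Inside "valley ivory": head "ivory", modifier "valley".
Assembled: [[harbor [mine [valley ivory]]] bell].

[[harbor [mine [valley ivory]]] bell]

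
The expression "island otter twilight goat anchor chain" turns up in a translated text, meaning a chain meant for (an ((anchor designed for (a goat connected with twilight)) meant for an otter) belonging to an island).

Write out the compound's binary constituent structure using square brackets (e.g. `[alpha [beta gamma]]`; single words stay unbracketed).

[[island [otter [[twilight goat] anchor]]] chain]

The outermost head in the paraphrase is "chain", modified by "island otter twilight goat anchor".
Within "island otter twilight goat anchor", the head is "anchor" (specifically "otter twilight goat anchor") and the modifier is "island".
Within "otter twilight goat anchor", the head is "anchor" (specifically "twilight goat anchor") and the modifier is "otter".
Within "twilight goat anchor", the head is "anchor" and the modifier is "twilight goat".
Within "twilight goat", the head is "goat" and the modifier is "twilight".
Putting it together: [[island [otter [[twilight goat] anchor]]] chain].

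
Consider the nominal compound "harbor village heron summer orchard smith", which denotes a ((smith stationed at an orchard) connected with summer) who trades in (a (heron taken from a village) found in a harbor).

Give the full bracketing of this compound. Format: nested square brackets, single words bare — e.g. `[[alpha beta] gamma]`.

[[harbor [village heron]] [summer [orchard smith]]]

The outermost head in the paraphrase is "smith" (specifically "summer orchard smith"), modified by "harbor village heron".
"harbor village heron" → head "heron" (specifically "village heron"), modifier "harbor".
"village heron" → head "heron", modifier "village".
"summer orchard smith" → head "smith" (specifically "orchard smith"), modifier "summer".
"orchard smith" → head "smith", modifier "orchard".
So the structure is [[harbor [village heron]] [summer [orchard smith]]].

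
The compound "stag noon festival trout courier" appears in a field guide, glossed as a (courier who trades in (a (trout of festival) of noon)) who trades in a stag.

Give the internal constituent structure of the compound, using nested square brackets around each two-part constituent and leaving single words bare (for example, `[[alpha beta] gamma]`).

At the top level: head "courier" (specifically "noon festival trout courier"); modifier "stag".
Inside "noon festival trout courier": head "courier", modifier "noon festival trout".
Inside "noon festival trout": head "trout" (specifically "festival trout"), modifier "noon".
Inside "festival trout": head "trout", modifier "festival".
So the structure is [stag [[noon [festival trout]] courier]].

[stag [[noon [festival trout]] courier]]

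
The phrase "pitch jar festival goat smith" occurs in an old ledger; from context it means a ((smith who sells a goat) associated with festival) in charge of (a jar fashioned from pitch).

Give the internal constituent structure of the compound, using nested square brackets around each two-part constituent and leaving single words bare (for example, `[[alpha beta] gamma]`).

The outermost head in the paraphrase is "smith" (specifically "festival goat smith"), modified by "pitch jar".
"pitch jar" → head "jar", modifier "pitch".
"festival goat smith" → head "smith" (specifically "goat smith"), modifier "festival".
"goat smith" → head "smith", modifier "goat".
So the structure is [[pitch jar] [festival [goat smith]]].

[[pitch jar] [festival [goat smith]]]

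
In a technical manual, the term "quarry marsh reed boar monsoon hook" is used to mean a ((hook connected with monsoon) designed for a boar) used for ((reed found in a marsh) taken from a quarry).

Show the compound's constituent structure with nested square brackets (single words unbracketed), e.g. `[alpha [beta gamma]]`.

[[quarry [marsh reed]] [boar [monsoon hook]]]

At the top level: head "hook" (specifically "boar monsoon hook"); modifier "quarry marsh reed".
"quarry marsh reed" → head "reed" (specifically "marsh reed"), modifier "quarry".
"marsh reed" → head "reed", modifier "marsh".
"boar monsoon hook" → head "hook" (specifically "monsoon hook"), modifier "boar".
"monsoon hook" → head "hook", modifier "monsoon".
Assembled: [[quarry [marsh reed]] [boar [monsoon hook]]].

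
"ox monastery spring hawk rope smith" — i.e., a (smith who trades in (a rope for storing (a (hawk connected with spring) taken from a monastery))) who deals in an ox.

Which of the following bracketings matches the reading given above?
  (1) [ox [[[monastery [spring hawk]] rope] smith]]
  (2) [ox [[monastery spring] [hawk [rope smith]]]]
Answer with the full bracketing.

The paraphrase's head is the "smith" part ("monastery spring hawk rope smith"); its modifier is "ox".
That top-level split, carried through the inner groups, gives [ox [[[monastery [spring hawk]] rope] smith]].

[ox [[[monastery [spring hawk]] rope] smith]]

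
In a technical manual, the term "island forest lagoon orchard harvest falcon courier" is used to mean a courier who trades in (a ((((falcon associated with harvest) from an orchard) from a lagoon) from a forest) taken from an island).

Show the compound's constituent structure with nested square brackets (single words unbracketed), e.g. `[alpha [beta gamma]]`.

The outermost head in the paraphrase is "courier", modified by "island forest lagoon orchard harvest falcon".
Within "island forest lagoon orchard harvest falcon", the head is "falcon" (specifically "forest lagoon orchard harvest falcon") and the modifier is "island".
Within "forest lagoon orchard harvest falcon", the head is "falcon" (specifically "lagoon orchard harvest falcon") and the modifier is "forest".
Within "lagoon orchard harvest falcon", the head is "falcon" (specifically "orchard harvest falcon") and the modifier is "lagoon".
Within "orchard harvest falcon", the head is "falcon" (specifically "harvest falcon") and the modifier is "orchard".
Within "harvest falcon", the head is "falcon" and the modifier is "harvest".
So the structure is [[island [forest [lagoon [orchard [harvest falcon]]]]] courier].

[[island [forest [lagoon [orchard [harvest falcon]]]]] courier]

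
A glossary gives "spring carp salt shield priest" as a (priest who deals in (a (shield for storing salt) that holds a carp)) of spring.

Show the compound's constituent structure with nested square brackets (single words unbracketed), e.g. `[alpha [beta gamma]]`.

Overall it is a kind of priest (specifically "carp salt shield priest"); the modifier is "spring".
Inside "carp salt shield priest": head "priest", modifier "carp salt shield".
Inside "carp salt shield": head "shield" (specifically "salt shield"), modifier "carp".
Inside "salt shield": head "shield", modifier "salt".
Putting it together: [spring [[carp [salt shield]] priest]].

[spring [[carp [salt shield]] priest]]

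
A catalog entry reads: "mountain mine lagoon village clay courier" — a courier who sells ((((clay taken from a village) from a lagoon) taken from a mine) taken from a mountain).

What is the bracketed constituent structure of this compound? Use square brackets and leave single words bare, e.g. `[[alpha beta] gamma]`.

[[mountain [mine [lagoon [village clay]]]] courier]

The outermost head in the paraphrase is "courier", modified by "mountain mine lagoon village clay".
"mountain mine lagoon village clay" → head "clay" (specifically "mine lagoon village clay"), modifier "mountain".
"mine lagoon village clay" → head "clay" (specifically "lagoon village clay"), modifier "mine".
"lagoon village clay" → head "clay" (specifically "village clay"), modifier "lagoon".
"village clay" → head "clay", modifier "village".
So the structure is [[mountain [mine [lagoon [village clay]]]] courier].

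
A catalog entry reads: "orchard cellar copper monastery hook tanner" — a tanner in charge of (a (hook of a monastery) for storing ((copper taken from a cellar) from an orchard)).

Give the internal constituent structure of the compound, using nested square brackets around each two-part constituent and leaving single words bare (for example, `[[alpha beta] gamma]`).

At the top level: head "tanner"; modifier "orchard cellar copper monastery hook".
Within "orchard cellar copper monastery hook", the head is "hook" (specifically "monastery hook") and the modifier is "orchard cellar copper".
Within "orchard cellar copper", the head is "copper" (specifically "cellar copper") and the modifier is "orchard".
Within "cellar copper", the head is "copper" and the modifier is "cellar".
Within "monastery hook", the head is "hook" and the modifier is "monastery".
Assembled: [[[orchard [cellar copper]] [monastery hook]] tanner].

[[[orchard [cellar copper]] [monastery hook]] tanner]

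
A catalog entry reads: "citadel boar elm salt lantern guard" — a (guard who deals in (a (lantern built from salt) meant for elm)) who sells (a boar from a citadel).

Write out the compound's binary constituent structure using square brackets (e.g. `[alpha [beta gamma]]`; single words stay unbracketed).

At the top level: head "guard" (specifically "elm salt lantern guard"); modifier "citadel boar".
Inside "citadel boar": head "boar", modifier "citadel".
Inside "elm salt lantern guard": head "guard", modifier "elm salt lantern".
Inside "elm salt lantern": head "lantern" (specifically "salt lantern"), modifier "elm".
Inside "salt lantern": head "lantern", modifier "salt".
So the structure is [[citadel boar] [[elm [salt lantern]] guard]].

[[citadel boar] [[elm [salt lantern]] guard]]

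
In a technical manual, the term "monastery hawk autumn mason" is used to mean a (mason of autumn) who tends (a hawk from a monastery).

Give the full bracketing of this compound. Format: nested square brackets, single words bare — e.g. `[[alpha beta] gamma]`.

[[monastery hawk] [autumn mason]]

The outermost head in the paraphrase is "mason" (specifically "autumn mason"), modified by "monastery hawk".
Inside "monastery hawk": head "hawk", modifier "monastery".
Inside "autumn mason": head "mason", modifier "autumn".
Putting it together: [[monastery hawk] [autumn mason]].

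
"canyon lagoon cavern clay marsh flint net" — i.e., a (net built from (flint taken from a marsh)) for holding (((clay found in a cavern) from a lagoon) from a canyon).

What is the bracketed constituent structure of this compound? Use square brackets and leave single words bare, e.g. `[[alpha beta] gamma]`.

Whole compound: head "net" (specifically "marsh flint net"), modifier "canyon lagoon cavern clay".
Inside "canyon lagoon cavern clay": head "clay" (specifically "lagoon cavern clay"), modifier "canyon".
Inside "lagoon cavern clay": head "clay" (specifically "cavern clay"), modifier "lagoon".
Inside "cavern clay": head "clay", modifier "cavern".
Inside "marsh flint net": head "net", modifier "marsh flint".
Inside "marsh flint": head "flint", modifier "marsh".
So the structure is [[canyon [lagoon [cavern clay]]] [[marsh flint] net]].

[[canyon [lagoon [cavern clay]]] [[marsh flint] net]]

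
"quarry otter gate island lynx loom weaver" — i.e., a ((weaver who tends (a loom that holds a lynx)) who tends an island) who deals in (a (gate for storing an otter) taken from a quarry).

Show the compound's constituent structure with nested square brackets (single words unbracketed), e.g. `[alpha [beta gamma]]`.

[[quarry [otter gate]] [island [[lynx loom] weaver]]]

At the top level: head "weaver" (specifically "island lynx loom weaver"); modifier "quarry otter gate".
"quarry otter gate" → head "gate" (specifically "otter gate"), modifier "quarry".
"otter gate" → head "gate", modifier "otter".
"island lynx loom weaver" → head "weaver" (specifically "lynx loom weaver"), modifier "island".
"lynx loom weaver" → head "weaver", modifier "lynx loom".
"lynx loom" → head "loom", modifier "lynx".
So the structure is [[quarry [otter gate]] [island [[lynx loom] weaver]]].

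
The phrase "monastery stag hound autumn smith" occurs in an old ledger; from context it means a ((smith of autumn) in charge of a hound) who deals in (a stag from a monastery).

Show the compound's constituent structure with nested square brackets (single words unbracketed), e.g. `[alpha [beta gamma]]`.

[[monastery stag] [hound [autumn smith]]]

At the top level: head "smith" (specifically "hound autumn smith"); modifier "monastery stag".
Inside "monastery stag": head "stag", modifier "monastery".
Inside "hound autumn smith": head "smith" (specifically "autumn smith"), modifier "hound".
Inside "autumn smith": head "smith", modifier "autumn".
Putting it together: [[monastery stag] [hound [autumn smith]]].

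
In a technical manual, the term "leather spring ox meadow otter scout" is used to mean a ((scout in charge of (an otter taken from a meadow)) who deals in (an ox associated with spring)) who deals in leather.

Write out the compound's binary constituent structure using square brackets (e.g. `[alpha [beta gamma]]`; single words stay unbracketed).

Overall it is a kind of scout (specifically "spring ox meadow otter scout"); the modifier is "leather".
Within "spring ox meadow otter scout", the head is "scout" (specifically "meadow otter scout") and the modifier is "spring ox".
Within "spring ox", the head is "ox" and the modifier is "spring".
Within "meadow otter scout", the head is "scout" and the modifier is "meadow otter".
Within "meadow otter", the head is "otter" and the modifier is "meadow".
So the structure is [leather [[spring ox] [[meadow otter] scout]]].

[leather [[spring ox] [[meadow otter] scout]]]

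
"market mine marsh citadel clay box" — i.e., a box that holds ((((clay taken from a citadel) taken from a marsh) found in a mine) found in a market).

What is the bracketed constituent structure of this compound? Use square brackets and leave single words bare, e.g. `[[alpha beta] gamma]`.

[[market [mine [marsh [citadel clay]]]] box]

At the top level: head "box"; modifier "market mine marsh citadel clay".
"market mine marsh citadel clay" → head "clay" (specifically "mine marsh citadel clay"), modifier "market".
"mine marsh citadel clay" → head "clay" (specifically "marsh citadel clay"), modifier "mine".
"marsh citadel clay" → head "clay" (specifically "citadel clay"), modifier "marsh".
"citadel clay" → head "clay", modifier "citadel".
Putting it together: [[market [mine [marsh [citadel clay]]]] box].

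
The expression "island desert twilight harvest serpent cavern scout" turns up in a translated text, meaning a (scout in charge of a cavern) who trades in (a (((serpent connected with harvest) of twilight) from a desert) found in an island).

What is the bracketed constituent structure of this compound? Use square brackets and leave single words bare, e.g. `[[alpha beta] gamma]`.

[[island [desert [twilight [harvest serpent]]]] [cavern scout]]

Overall it is a kind of scout (specifically "cavern scout"); the modifier is "island desert twilight harvest serpent".
"island desert twilight harvest serpent" → head "serpent" (specifically "desert twilight harvest serpent"), modifier "island".
"desert twilight harvest serpent" → head "serpent" (specifically "twilight harvest serpent"), modifier "desert".
"twilight harvest serpent" → head "serpent" (specifically "harvest serpent"), modifier "twilight".
"harvest serpent" → head "serpent", modifier "harvest".
"cavern scout" → head "scout", modifier "cavern".
So the structure is [[island [desert [twilight [harvest serpent]]]] [cavern scout]].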